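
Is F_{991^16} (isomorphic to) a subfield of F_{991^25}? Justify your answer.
No: F_{991^16} is not a subfield of F_{991^25}

F_{p^m} embeds in F_{p^n} iff m | n. Here 16 ∤ 25 (since 25 = 1·16 + 9 with remainder 9 ≠ 0), so F_{991^16} is not a subfield of F_{991^25}. Equivalently: if it were, the tower law would give 16 = [F_{991^16}:F_991] dividing [F_{991^25}:F_991] = 25, contradiction.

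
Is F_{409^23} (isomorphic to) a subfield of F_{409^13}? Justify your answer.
No: F_{409^23} is not a subfield of F_{409^13}

F_{p^m} embeds in F_{p^n} iff m | n. Here 23 ∤ 13 (since 13 = 0·23 + 13 with remainder 13 ≠ 0), so F_{409^23} is not a subfield of F_{409^13}. Equivalently: if it were, the tower law would give 23 = [F_{409^23}:F_409] dividing [F_{409^13}:F_409] = 13, contradiction.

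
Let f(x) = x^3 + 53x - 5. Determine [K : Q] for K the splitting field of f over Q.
[K : Q] = 6

By the rational root test, any rational root of the monic integer polynomial f(x) = x^3 + 53x - 5 must be an integer dividing the constant term -5, i.e. one of ±{1, 5}. Evaluating: f(1) = 49, f(-1) = -59, f(5) = 385, f(-5) = -395; none is 0, so f has no rational root and is therefore irreducible over Q (a cubic with no linear factor over a field is irreducible). For an irreducible cubic, the Galois group is A_3 or S_3 according as the discriminant disc(f) = -4a^3 - 27b^2 = -4·(53)^3 - 27·(-5)^2 = -596183 is or is not a square in Q. Here disc(f) = -596183 is not a perfect square in Q, so the Galois group of f over Q is not contained in A_3 and must be all of S_3. The splitting field has degree |S_3| = 6 over Q, so [K : Q] = 6.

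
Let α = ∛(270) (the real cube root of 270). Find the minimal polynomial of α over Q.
m_α(x) = x^3 - 270

α satisfies α^3 = 270, so x^3 - 270 annihilates α. By the rational root test, a rational root p/q (in lowest terms) of x^3 - 270 would satisfy p^3 = 270 q^3, forcing q = 1 and p^3 = 270; but 270 is not a perfect cube, contradiction. A monic cubic over Q with no rational root is irreducible (any nontrivial factorization would include a linear factor). Hence x^3 - 270 is the minimal polynomial of α, and in particular [Q(α):Q] = 3.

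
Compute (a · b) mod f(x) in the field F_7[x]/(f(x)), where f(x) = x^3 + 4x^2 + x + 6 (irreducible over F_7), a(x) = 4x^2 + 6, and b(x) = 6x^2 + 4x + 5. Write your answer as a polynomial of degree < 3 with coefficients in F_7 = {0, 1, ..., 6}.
a · b ≡ 2x^2 + 2x + 6 (mod f(x))

Multiply in F_7[x]: a(x)·b(x) = (4x^2 + 6)·(6x^2 + 4x + 5) = 3x^4 + 2x^3 + 3x + 2. This has degree ≥ 3, so divide by f(x) over F_7: 3x^4 + 2x^3 + 3x + 2 = (3x + 4)·(x^3 + 4x^2 + x + 6) + (2x^2 + 2x + 6). Hence a·b ≡ 2x^2 + 2x + 6 (mod f). (F_7[x]/(f) is a field with 7^3 = 343 elements since f is irreducible of degree 3.)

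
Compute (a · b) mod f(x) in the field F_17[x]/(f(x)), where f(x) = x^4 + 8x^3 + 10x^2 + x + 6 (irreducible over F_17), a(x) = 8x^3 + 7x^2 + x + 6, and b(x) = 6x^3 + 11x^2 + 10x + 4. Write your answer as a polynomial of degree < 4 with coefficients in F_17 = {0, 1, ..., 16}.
a · b ≡ 5x^3 + 5x^2 + 9x + 2 (mod f(x))

Multiply in F_17[x]: a(x)·b(x) = (8x^3 + 7x^2 + x + 6)·(6x^3 + 11x^2 + 10x + 4) = 14x^6 + 11x^5 + 10x^4 + 13x^3 + 2x^2 + 13x + 7. This has degree ≥ 4, so divide by f(x) over F_17: 14x^6 + 11x^5 + 10x^4 + 13x^3 + 2x^2 + 13x + 7 = (14x^2 + x + 15)·(x^4 + 8x^3 + 10x^2 + x + 6) + (5x^3 + 5x^2 + 9x + 2). Hence a·b ≡ 5x^3 + 5x^2 + 9x + 2 (mod f). (F_17[x]/(f) is a field with 17^4 = 83521 elements since f is irreducible of degree 4.)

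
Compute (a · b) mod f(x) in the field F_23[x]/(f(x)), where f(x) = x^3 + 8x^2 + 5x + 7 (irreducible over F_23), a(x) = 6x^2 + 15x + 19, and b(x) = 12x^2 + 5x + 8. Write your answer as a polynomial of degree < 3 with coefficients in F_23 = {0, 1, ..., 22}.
a · b ≡ 21x^2 (mod f(x))

Multiply in F_23[x]: a(x)·b(x) = (6x^2 + 15x + 19)·(12x^2 + 5x + 8) = 3x^4 + 3x^3 + 6x^2 + 8x + 14. This has degree ≥ 3, so divide by f(x) over F_23: 3x^4 + 3x^3 + 6x^2 + 8x + 14 = (3x + 2)·(x^3 + 8x^2 + 5x + 7) + (21x^2). Hence a·b ≡ 21x^2 (mod f). (F_23[x]/(f) is a field with 23^3 = 12167 elements since f is irreducible of degree 3.)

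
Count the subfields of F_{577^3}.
F_{577^3} has 2 subfields

The subfields of F_{p^n} are exactly the fields F_{p^d} for d | n (each is the fixed field of the unique index-d subgroup of Gal(F_{p^n}/F_p) ≅ Z/nZ). The divisors of n = 3 are {1, 3}, giving 2 subfields: F_{577^1}, F_{577^3}.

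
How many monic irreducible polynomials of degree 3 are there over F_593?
There are 69509088 monic irreducible polynomials of degree 3 over F_593

Each element of F_{593^3} that lies in no proper subfield is a root of exactly one monic irreducible of degree 3 over F_593, and each such polynomial has 3 distinct roots in F_{593^3}. By Möbius inversion the count is N_593(3) = (1/3) Σ_{d|3} μ(3/d) · 593^d = (1/3)(μ(3)·593^1 + μ(1)·593^3) = 208527264/3 = 69509088.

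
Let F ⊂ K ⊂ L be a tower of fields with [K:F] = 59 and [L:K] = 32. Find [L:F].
[L:F] = 1888

The tower law says that for any tower of field extensions F ⊂ K ⊂ L with finite degrees, [L:F] = [L:K] · [K:F]. Here this gives [L:F] = 32 · 59 = 1888.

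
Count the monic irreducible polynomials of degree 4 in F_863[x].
There are 138670029648 monic irreducible polynomials of degree 4 over F_863

Each element of F_{863^4} that lies in no proper subfield is a root of exactly one monic irreducible of degree 4 over F_863, and each such polynomial has 4 distinct roots in F_{863^4}. By Möbius inversion the count is N_863(4) = (1/4) Σ_{d|4} μ(4/d) · 863^d = (1/4)(μ(4)·863^1 + μ(2)·863^2 + μ(1)·863^4) = 554680118592/4 = 138670029648.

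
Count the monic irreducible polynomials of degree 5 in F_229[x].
There are 125952678384 monic irreducible polynomials of degree 5 over F_229

Each element of F_{229^5} that lies in no proper subfield is a root of exactly one monic irreducible of degree 5 over F_229, and each such polynomial has 5 distinct roots in F_{229^5}. By Möbius inversion the count is N_229(5) = (1/5) Σ_{d|5} μ(5/d) · 229^d = (1/5)(μ(5)·229^1 + μ(1)·229^5) = 629763391920/5 = 125952678384.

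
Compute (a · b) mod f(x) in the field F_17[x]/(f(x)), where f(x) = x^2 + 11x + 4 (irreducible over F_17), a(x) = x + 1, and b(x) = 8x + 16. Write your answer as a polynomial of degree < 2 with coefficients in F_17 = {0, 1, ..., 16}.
a · b ≡ 4x + 1 (mod f(x))

Multiply in F_17[x]: a(x)·b(x) = (x + 1)·(8x + 16) = 8x^2 + 7x + 16. This has degree ≥ 2, so divide by f(x) over F_17: 8x^2 + 7x + 16 = (8)·(x^2 + 11x + 4) + (4x + 1). Hence a·b ≡ 4x + 1 (mod f). (F_17[x]/(f) is a field with 17^2 = 289 elements since f is irreducible of degree 2.)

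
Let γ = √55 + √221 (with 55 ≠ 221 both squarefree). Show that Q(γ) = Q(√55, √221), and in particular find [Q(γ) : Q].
[Q(γ) : Q] = 4 (equivalently, Q(γ) = Q(√55, √221))

Obviously Q(γ) ⊆ Q(√55, √221), and [Q(√55, √221):Q] = 4 (since 55, 221 are distinct squarefree integers > 1 with 12155 not a perfect square). To show equality we compute the minimal polynomial of γ. From γ = √55 + √221: γ^2 = 55 + 2√(12155) + 221 = 276 + 2√(12155), so γ^2 - 276 = 2√(12155); squaring, (γ^2 - 276)^2 = 4·12155, i.e. γ^4 - 552γ^2 + 76176 - 48620 = 0, i.e. γ^4 - 552γ^2 + 27556 = 0. So γ is a root of x^4 - 552x^2 + 27556. This polynomial is irreducible over Q: it has no rational root (each ±√55 ± √221 is irrational), and any factorization into two quadratics over Q would force √(12155) ∈ Q (pairing opposite roots) or √55, √221 ∈ Q (other pairings), all impossible. Hence [Q(γ):Q] = 4 = [Q(√55, √221):Q], so Q(γ) = Q(√55, √221).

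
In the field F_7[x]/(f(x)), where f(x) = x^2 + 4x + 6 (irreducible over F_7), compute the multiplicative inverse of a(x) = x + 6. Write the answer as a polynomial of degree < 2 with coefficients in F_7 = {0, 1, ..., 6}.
a(x)^(-1) ≡ 5x + 4 (mod f(x))

Since f is irreducible over F_7, F_7[x]/(f) is a field and a(x) ≠ 0 has an inverse. Apply the extended Euclidean algorithm to f(x) and a(x) in F_7[x]: f(x) = (x + 5)·a(x) + (4). The last nonzero remainder is the constant 4 = gcd(f, a) in F_7. Back-substituting through the division chain expresses 4 = s(x)·a(x) + t(x)·f(x) with s(x) ≡ 6x + 2 (mod f), so (6x + 2)·a(x) ≡ 4 (mod f). Multiplying by 4^(-1) ≡ 2 in F_7 gives a(x)^(-1) ≡ 2·(6x + 2) ≡ 5x + 4 (mod f). Check: (x + 6)·(5x + 4) = 5x^2 + 6x + 3 ≡ 1 (mod x^2 + 4x + 6).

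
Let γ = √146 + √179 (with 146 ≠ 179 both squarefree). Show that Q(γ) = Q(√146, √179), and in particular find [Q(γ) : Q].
[Q(γ) : Q] = 4 (equivalently, Q(γ) = Q(√146, √179))

Obviously Q(γ) ⊆ Q(√146, √179), and [Q(√146, √179):Q] = 4 (since 146, 179 are distinct squarefree integers > 1 with 26134 not a perfect square). To show equality we compute the minimal polynomial of γ. From γ = √146 + √179: γ^2 = 146 + 2√(26134) + 179 = 325 + 2√(26134), so γ^2 - 325 = 2√(26134); squaring, (γ^2 - 325)^2 = 4·26134, i.e. γ^4 - 650γ^2 + 105625 - 104536 = 0, i.e. γ^4 - 650γ^2 + 1089 = 0. So γ is a root of x^4 - 650x^2 + 1089. This polynomial is irreducible over Q: it has no rational root (each ±√146 ± √179 is irrational), and any factorization into two quadratics over Q would force √(26134) ∈ Q (pairing opposite roots) or √146, √179 ∈ Q (other pairings), all impossible. Hence [Q(γ):Q] = 4 = [Q(√146, √179):Q], so Q(γ) = Q(√146, √179).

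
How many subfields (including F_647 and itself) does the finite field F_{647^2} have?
F_{647^2} has 2 subfields

The subfields of F_{p^n} are exactly the fields F_{p^d} for d | n (each is the fixed field of the unique index-d subgroup of Gal(F_{p^n}/F_p) ≅ Z/nZ). The divisors of n = 2 are {1, 2}, giving 2 subfields: F_{647^1}, F_{647^2}.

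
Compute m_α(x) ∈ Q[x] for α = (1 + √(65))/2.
m_α(x) = x^2 - x - 16

From 2α - 1 = √(65), squaring gives (2α - 1)^2 = 65, i.e. 4α^2 - 4α + 1 = 65, so α^2 - α + (1 - 65)/4 = 0. Since 65 ≡ 1 (mod 4), (1 - 65)/4 = -16 ∈ Z. The polynomial x^2 - x - 16 has discriminant 1 - 4·(-16) = 65, which is not a perfect square in Q (d = 65 is squarefree and ≠ 1), so x^2 - x - 16 is irreducible over Q. It is the minimal polynomial of α.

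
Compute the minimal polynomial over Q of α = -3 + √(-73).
m_α(x) = x^2 + 6x + 82

From α + 3 = √(-73), squaring gives (α + 3)^2 = -73, i.e. α^2 + 6α + 9 = -73, so α^2 + 6α + 82 = 0. The discriminant of x^2 + 6x + 82 is (6)^2 - 4·(82) = 36 - 328 = -292, and 4·(-73) is not a perfect square in Q since -73 is squarefree and ≠ 1. Hence x^2 + 6x + 82 is irreducible over Q and is the minimal polynomial of α.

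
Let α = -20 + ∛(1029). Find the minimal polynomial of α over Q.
m_α(x) = x^3 + 60x^2 + 1200x + 6971

Set β = α + 20 = ∛(1029), so β^3 = 1029. Then (α + 20)^3 - 1029 = 0, i.e. α is a root of g(x) = (x + 20)^3 - 1029 = x^3 + 60x^2 + 1200x + 6971. Since g(x) = h(x + 20) where h(x) = x^3 - 1029, and h is irreducible over Q (because 1029 is not a perfect cube, so h has no rational root, and a monic cubic with no rational root is irreducible), g is also irreducible (irreducibility is preserved under the substitution x → x + 20). Hence m_α(x) = x^3 + 60x^2 + 1200x + 6971.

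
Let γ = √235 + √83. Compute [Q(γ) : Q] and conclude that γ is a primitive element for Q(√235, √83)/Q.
[Q(γ) : Q] = 4 (equivalently, Q(γ) = Q(√235, √83))

Obviously Q(γ) ⊆ Q(√235, √83), and [Q(√235, √83):Q] = 4 (since 235, 83 are distinct squarefree integers > 1 with 19505 not a perfect square). To show equality we compute the minimal polynomial of γ. From γ = √235 + √83: γ^2 = 235 + 2√(19505) + 83 = 318 + 2√(19505), so γ^2 - 318 = 2√(19505); squaring, (γ^2 - 318)^2 = 4·19505, i.e. γ^4 - 636γ^2 + 101124 - 78020 = 0, i.e. γ^4 - 636γ^2 + 23104 = 0. So γ is a root of x^4 - 636x^2 + 23104. This polynomial is irreducible over Q: it has no rational root (each ±√235 ± √83 is irrational), and any factorization into two quadratics over Q would force √(19505) ∈ Q (pairing opposite roots) or √235, √83 ∈ Q (other pairings), all impossible. Hence [Q(γ):Q] = 4 = [Q(√235, √83):Q], so Q(γ) = Q(√235, √83).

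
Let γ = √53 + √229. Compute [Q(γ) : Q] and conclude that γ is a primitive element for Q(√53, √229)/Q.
[Q(γ) : Q] = 4 (equivalently, Q(γ) = Q(√53, √229))

Obviously Q(γ) ⊆ Q(√53, √229), and [Q(√53, √229):Q] = 4 (since 53, 229 are distinct squarefree integers > 1 with 12137 not a perfect square). To show equality we compute the minimal polynomial of γ. From γ = √53 + √229: γ^2 = 53 + 2√(12137) + 229 = 282 + 2√(12137), so γ^2 - 282 = 2√(12137); squaring, (γ^2 - 282)^2 = 4·12137, i.e. γ^4 - 564γ^2 + 79524 - 48548 = 0, i.e. γ^4 - 564γ^2 + 30976 = 0. So γ is a root of x^4 - 564x^2 + 30976. This polynomial is irreducible over Q: it has no rational root (each ±√53 ± √229 is irrational), and any factorization into two quadratics over Q would force √(12137) ∈ Q (pairing opposite roots) or √53, √229 ∈ Q (other pairings), all impossible. Hence [Q(γ):Q] = 4 = [Q(√53, √229):Q], so Q(γ) = Q(√53, √229).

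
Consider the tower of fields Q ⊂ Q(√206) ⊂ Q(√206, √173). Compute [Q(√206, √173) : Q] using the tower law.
[Q(√206, √173) : Q] = 4

[Q(√206):Q] = 2 (min poly x^2 - 206, irreducible since 206 is squarefree > 1). For the top step, suppose √173 ∈ Q(√206), say √173 = c + d√206 with c, d ∈ Q. Squaring: 173 = c^2 + 206d^2 + 2cd√206. Since √206 ∉ Q this forces 2cd = 0. If d = 0 then √173 = c ∈ Q, contradicting 173 squarefree > 1. If c = 0 then 173 = 206d^2, so 206·173 = (206d)^2 is a perfect square in Q — but 206·173 = 35638 is not a perfect square (since 206 and 173 are distinct squarefree integers). Contradiction. Hence √173 ∉ Q(√206), so x^2 - 173 stays irreducible over Q(√206) and [Q(√206, √173) : Q(√206)] = 2. By the tower law, [Q(√206, √173) : Q] = 2 · 2 = 4.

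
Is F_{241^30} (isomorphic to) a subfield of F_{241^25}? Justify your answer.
No: F_{241^30} is not a subfield of F_{241^25}

F_{p^m} embeds in F_{p^n} iff m | n. Here 30 ∤ 25 (since 25 = 0·30 + 25 with remainder 25 ≠ 0), so F_{241^30} is not a subfield of F_{241^25}. Equivalently: if it were, the tower law would give 30 = [F_{241^30}:F_241] dividing [F_{241^25}:F_241] = 25, contradiction.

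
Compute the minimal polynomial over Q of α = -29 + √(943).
m_α(x) = x^2 + 58x - 102

From α + 29 = √(943), squaring gives (α + 29)^2 = 943, i.e. α^2 + 58α + 841 = 943, so α^2 + 58α - 102 = 0. The discriminant of x^2 + 58x - 102 is (58)^2 - 4·(-102) = 3364 + 408 = 3772, and 4·(943) is not a perfect square in Q since 943 is squarefree and ≠ 1. Hence x^2 + 58x - 102 is irreducible over Q and is the minimal polynomial of α.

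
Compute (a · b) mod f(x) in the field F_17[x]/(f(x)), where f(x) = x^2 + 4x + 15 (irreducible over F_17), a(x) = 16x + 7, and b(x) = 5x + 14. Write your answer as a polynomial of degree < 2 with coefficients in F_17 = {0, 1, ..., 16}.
a · b ≡ 7x + 3 (mod f(x))

Multiply in F_17[x]: a(x)·b(x) = (16x + 7)·(5x + 14) = 12x^2 + 4x + 13. This has degree ≥ 2, so divide by f(x) over F_17: 12x^2 + 4x + 13 = (12)·(x^2 + 4x + 15) + (7x + 3). Hence a·b ≡ 7x + 3 (mod f). (F_17[x]/(f) is a field with 17^2 = 289 elements since f is irreducible of degree 2.)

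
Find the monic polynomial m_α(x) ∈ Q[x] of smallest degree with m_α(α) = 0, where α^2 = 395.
m_α(x) = x^2 - 395

α satisfies α^2 - 395 = 0, so x^2 - 395 annihilates α. Since d = 395 is squarefree and ≠ 1, it is not a perfect square in Q, so x^2 - 395 has no rational root and is therefore irreducible over Q (a degree-2 polynomial over a field is irreducible iff it has no root). Hence m_α(x) = x^2 - 395.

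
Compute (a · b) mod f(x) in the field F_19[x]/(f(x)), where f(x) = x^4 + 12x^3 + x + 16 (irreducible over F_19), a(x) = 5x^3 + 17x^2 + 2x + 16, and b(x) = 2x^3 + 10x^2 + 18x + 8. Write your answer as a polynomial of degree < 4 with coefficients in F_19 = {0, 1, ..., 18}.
a · b ≡ 16x^3 + 18x^2 + 13x + 12 (mod f(x))

Multiply in F_19[x]: a(x)·b(x) = (5x^3 + 17x^2 + 2x + 16)·(2x^3 + 10x^2 + 18x + 8) = 10x^6 + 8x^5 + 17x^4 + 18x^3 + 9x^2 + 14. This has degree ≥ 4, so divide by f(x) over F_19: 10x^6 + 8x^5 + 17x^4 + 18x^3 + 9x^2 + 14 = (10x^2 + 2x + 12)·(x^4 + 12x^3 + x + 16) + (16x^3 + 18x^2 + 13x + 12). Hence a·b ≡ 16x^3 + 18x^2 + 13x + 12 (mod f). (F_19[x]/(f) is a field with 19^4 = 130321 elements since f is irreducible of degree 4.)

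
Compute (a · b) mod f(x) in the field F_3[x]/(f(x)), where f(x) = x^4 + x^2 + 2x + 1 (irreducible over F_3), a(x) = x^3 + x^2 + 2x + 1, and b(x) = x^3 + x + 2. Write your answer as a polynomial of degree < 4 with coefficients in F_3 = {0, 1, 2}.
a · b ≡ x^3 + 2x^2 (mod f(x))

Multiply in F_3[x]: a(x)·b(x) = (x^3 + x^2 + 2x + 1)·(x^3 + x + 2) = x^6 + x^5 + x^3 + x^2 + 2x + 2. This has degree ≥ 4, so divide by f(x) over F_3: x^6 + x^5 + x^3 + x^2 + 2x + 2 = (x^2 + x + 2)·(x^4 + x^2 + 2x + 1) + (x^3 + 2x^2). Hence a·b ≡ x^3 + 2x^2 (mod f). (F_3[x]/(f) is a field with 3^4 = 81 elements since f is irreducible of degree 4.)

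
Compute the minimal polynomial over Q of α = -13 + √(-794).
m_α(x) = x^2 + 26x + 963

From α + 13 = √(-794), squaring gives (α + 13)^2 = -794, i.e. α^2 + 26α + 169 = -794, so α^2 + 26α + 963 = 0. The discriminant of x^2 + 26x + 963 is (26)^2 - 4·(963) = 676 - 3852 = -3176, and 4·(-794) is not a perfect square in Q since -794 is squarefree and ≠ 1. Hence x^2 + 26x + 963 is irreducible over Q and is the minimal polynomial of α.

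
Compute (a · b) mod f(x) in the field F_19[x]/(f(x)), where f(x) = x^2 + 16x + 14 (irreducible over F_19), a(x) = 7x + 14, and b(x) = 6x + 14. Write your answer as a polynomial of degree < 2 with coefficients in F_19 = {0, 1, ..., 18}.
a · b ≡ 4x + 7 (mod f(x))

Multiply in F_19[x]: a(x)·b(x) = (7x + 14)·(6x + 14) = 4x^2 + 11x + 6. This has degree ≥ 2, so divide by f(x) over F_19: 4x^2 + 11x + 6 = (4)·(x^2 + 16x + 14) + (4x + 7). Hence a·b ≡ 4x + 7 (mod f). (F_19[x]/(f) is a field with 19^2 = 361 elements since f is irreducible of degree 2.)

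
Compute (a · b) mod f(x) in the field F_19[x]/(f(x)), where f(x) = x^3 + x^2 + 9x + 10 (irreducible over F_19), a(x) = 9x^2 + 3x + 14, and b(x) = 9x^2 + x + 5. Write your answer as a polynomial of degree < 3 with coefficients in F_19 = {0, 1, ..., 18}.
a · b ≡ 3x^2 + 4x + 7 (mod f(x))

Multiply in F_19[x]: a(x)·b(x) = (9x^2 + 3x + 14)·(9x^2 + x + 5) = 5x^4 + 17x^3 + 3x^2 + 10x + 13. This has degree ≥ 3, so divide by f(x) over F_19: 5x^4 + 17x^3 + 3x^2 + 10x + 13 = (5x + 12)·(x^3 + x^2 + 9x + 10) + (3x^2 + 4x + 7). Hence a·b ≡ 3x^2 + 4x + 7 (mod f). (F_19[x]/(f) is a field with 19^3 = 6859 elements since f is irreducible of degree 3.)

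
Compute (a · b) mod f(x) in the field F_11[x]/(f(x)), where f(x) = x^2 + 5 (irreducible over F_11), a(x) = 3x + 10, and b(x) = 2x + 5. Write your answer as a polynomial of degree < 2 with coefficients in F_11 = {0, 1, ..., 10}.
a · b ≡ 2x + 9 (mod f(x))

Multiply in F_11[x]: a(x)·b(x) = (3x + 10)·(2x + 5) = 6x^2 + 2x + 6. This has degree ≥ 2, so divide by f(x) over F_11: 6x^2 + 2x + 6 = (6)·(x^2 + 5) + (2x + 9). Hence a·b ≡ 2x + 9 (mod f). (F_11[x]/(f) is a field with 11^2 = 121 elements since f is irreducible of degree 2.)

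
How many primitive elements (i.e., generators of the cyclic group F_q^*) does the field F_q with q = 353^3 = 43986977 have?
There are φ(43986976) = 18938880 primitive elements

F_q^* is cyclic of order q - 1 = 43986976. A cyclic group of order m has exactly φ(m) generators. Here m = 43986976 = 2^5 · 11 · 19 · 6577, so the number of primitive elements is φ(43986976) = 18938880.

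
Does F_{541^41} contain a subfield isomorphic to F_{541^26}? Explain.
No: F_{541^26} is not a subfield of F_{541^41}

F_{p^m} embeds in F_{p^n} iff m | n. Here 26 ∤ 41 (since 41 = 1·26 + 15 with remainder 15 ≠ 0), so F_{541^26} is not a subfield of F_{541^41}. Equivalently: if it were, the tower law would give 26 = [F_{541^26}:F_541] dividing [F_{541^41}:F_541] = 41, contradiction.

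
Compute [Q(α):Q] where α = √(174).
[Q(α):Q] = 2

[Q(α):Q] equals the degree of the minimal polynomial of α. Here α^2 = 174 and x^2 - 174 is irreducible (d = 174 is squarefree, ≠ 1, hence not a square), so deg(m_α) = 2. Thus [Q(α):Q] = 2.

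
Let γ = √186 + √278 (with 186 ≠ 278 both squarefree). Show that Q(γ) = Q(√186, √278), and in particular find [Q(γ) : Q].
[Q(γ) : Q] = 4 (equivalently, Q(γ) = Q(√186, √278))

Obviously Q(γ) ⊆ Q(√186, √278), and [Q(√186, √278):Q] = 4 (since 186, 278 are distinct squarefree integers > 1 with 51708 not a perfect square). To show equality we compute the minimal polynomial of γ. From γ = √186 + √278: γ^2 = 186 + 2√(51708) + 278 = 464 + 2√(51708), so γ^2 - 464 = 2√(51708); squaring, (γ^2 - 464)^2 = 4·51708, i.e. γ^4 - 928γ^2 + 215296 - 206832 = 0, i.e. γ^4 - 928γ^2 + 8464 = 0. So γ is a root of x^4 - 928x^2 + 8464. This polynomial is irreducible over Q: it has no rational root (each ±√186 ± √278 is irrational), and any factorization into two quadratics over Q would force √(51708) ∈ Q (pairing opposite roots) or √186, √278 ∈ Q (other pairings), all impossible. Hence [Q(γ):Q] = 4 = [Q(√186, √278):Q], so Q(γ) = Q(√186, √278).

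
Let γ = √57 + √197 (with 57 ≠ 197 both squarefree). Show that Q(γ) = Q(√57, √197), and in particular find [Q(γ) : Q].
[Q(γ) : Q] = 4 (equivalently, Q(γ) = Q(√57, √197))

Obviously Q(γ) ⊆ Q(√57, √197), and [Q(√57, √197):Q] = 4 (since 57, 197 are distinct squarefree integers > 1 with 11229 not a perfect square). To show equality we compute the minimal polynomial of γ. From γ = √57 + √197: γ^2 = 57 + 2√(11229) + 197 = 254 + 2√(11229), so γ^2 - 254 = 2√(11229); squaring, (γ^2 - 254)^2 = 4·11229, i.e. γ^4 - 508γ^2 + 64516 - 44916 = 0, i.e. γ^4 - 508γ^2 + 19600 = 0. So γ is a root of x^4 - 508x^2 + 19600. This polynomial is irreducible over Q: it has no rational root (each ±√57 ± √197 is irrational), and any factorization into two quadratics over Q would force √(11229) ∈ Q (pairing opposite roots) or √57, √197 ∈ Q (other pairings), all impossible. Hence [Q(γ):Q] = 4 = [Q(√57, √197):Q], so Q(γ) = Q(√57, √197).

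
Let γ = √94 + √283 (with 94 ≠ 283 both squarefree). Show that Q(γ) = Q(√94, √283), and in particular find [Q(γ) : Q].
[Q(γ) : Q] = 4 (equivalently, Q(γ) = Q(√94, √283))

Obviously Q(γ) ⊆ Q(√94, √283), and [Q(√94, √283):Q] = 4 (since 94, 283 are distinct squarefree integers > 1 with 26602 not a perfect square). To show equality we compute the minimal polynomial of γ. From γ = √94 + √283: γ^2 = 94 + 2√(26602) + 283 = 377 + 2√(26602), so γ^2 - 377 = 2√(26602); squaring, (γ^2 - 377)^2 = 4·26602, i.e. γ^4 - 754γ^2 + 142129 - 106408 = 0, i.e. γ^4 - 754γ^2 + 35721 = 0. So γ is a root of x^4 - 754x^2 + 35721. This polynomial is irreducible over Q: it has no rational root (each ±√94 ± √283 is irrational), and any factorization into two quadratics over Q would force √(26602) ∈ Q (pairing opposite roots) or √94, √283 ∈ Q (other pairings), all impossible. Hence [Q(γ):Q] = 4 = [Q(√94, √283):Q], so Q(γ) = Q(√94, √283).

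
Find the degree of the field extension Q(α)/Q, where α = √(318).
[Q(α):Q] = 2

[Q(α):Q] equals the degree of the minimal polynomial of α. Here α^2 = 318 and x^2 - 318 is irreducible (d = 318 is squarefree, ≠ 1, hence not a square), so deg(m_α) = 2. Thus [Q(α):Q] = 2.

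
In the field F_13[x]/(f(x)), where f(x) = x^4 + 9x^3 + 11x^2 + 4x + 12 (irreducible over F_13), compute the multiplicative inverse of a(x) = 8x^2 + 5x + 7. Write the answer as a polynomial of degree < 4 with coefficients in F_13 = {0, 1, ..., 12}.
a(x)^(-1) ≡ 12x^3 + 6x^2 + 5x + 6 (mod f(x))

Since f is irreducible over F_13, F_13[x]/(f) is a field and a(x) ≠ 0 has an inverse. Apply the extended Euclidean algorithm to f(x) and a(x) in F_13[x]: f(x) = (5x^2 + 11x + 8)·a(x) + (4x + 8);  a(x) = (2x + 7)·(4x + 8) + (3). The last nonzero remainder is the constant 3 = gcd(f, a) in F_13. Back-substituting through the division chain expresses 3 = s(x)·a(x) + t(x)·f(x) with s(x) ≡ 10x^3 + 5x^2 + 2x + 5 (mod f), so (10x^3 + 5x^2 + 2x + 5)·a(x) ≡ 3 (mod f). Multiplying by 3^(-1) ≡ 9 in F_13 gives a(x)^(-1) ≡ 9·(10x^3 + 5x^2 + 2x + 5) ≡ 12x^3 + 6x^2 + 5x + 6 (mod f). Check: (8x^2 + 5x + 7)·(12x^3 + 6x^2 + 5x + 6) = 5x^5 + 4x^4 + 11x^3 + 11x^2 + 3 ≡ 1 (mod x^4 + 9x^3 + 11x^2 + 4x + 12).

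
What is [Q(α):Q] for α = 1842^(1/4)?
[Q(α):Q] = 4

α is a root of x^4 - 1842. By Eisenstein's criterion at the prime p = 2 (which divides the constant term 1842 but p^2 = 4 does not, since 1842 is squarefree), x^4 - 1842 is irreducible over Q. Hence [Q(α):Q] = 4.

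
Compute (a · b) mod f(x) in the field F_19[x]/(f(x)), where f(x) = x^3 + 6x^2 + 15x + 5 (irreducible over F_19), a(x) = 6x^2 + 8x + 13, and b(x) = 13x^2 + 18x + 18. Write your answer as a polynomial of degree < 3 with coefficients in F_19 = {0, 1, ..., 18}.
a · b ≡ 8x^2 + 9x + 13 (mod f(x))

Multiply in F_19[x]: a(x)·b(x) = (6x^2 + 8x + 13)·(13x^2 + 18x + 18) = 2x^4 + 3x^3 + 3x^2 + 17x + 6. This has degree ≥ 3, so divide by f(x) over F_19: 2x^4 + 3x^3 + 3x^2 + 17x + 6 = (2x + 10)·(x^3 + 6x^2 + 15x + 5) + (8x^2 + 9x + 13). Hence a·b ≡ 8x^2 + 9x + 13 (mod f). (F_19[x]/(f) is a field with 19^3 = 6859 elements since f is irreducible of degree 3.)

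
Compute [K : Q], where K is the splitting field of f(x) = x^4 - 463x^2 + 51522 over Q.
[K : Q] = 4

Solving the quadratic in x^2: x^2 = (463 ± √(463^2 - 4·51522))/2 = (463 ± √8281)/2 = (463 ± 91)/2, giving x^2 = 277 or x^2 = 186. So f(x) = (x^2 - 277)(x^2 - 186) and the roots of f are ±√277, ±√186. Hence the splitting field is K = Q(√277, √186). Since 277 and 186 are distinct squarefree integers > 1, their product 51522 is not a perfect square, so √186 ∉ Q(√277). By the tower law [K:Q] = [Q(√277,√186):Q(√277)] · [Q(√277):Q] = 2 · 2 = 4.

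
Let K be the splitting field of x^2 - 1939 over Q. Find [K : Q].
[K : Q] = 2

f(x) = x^2 - 1939 factors as (x - √1939)(x + √1939). The splitting field is K = Q(√1939). Since 1939 is squarefree and > 1, it is not a perfect square, so x^2 - 1939 is irreducible over Q and [Q(√1939) : Q] = 2. Hence [K : Q] = 2.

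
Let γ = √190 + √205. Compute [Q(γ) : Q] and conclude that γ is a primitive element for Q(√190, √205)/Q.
[Q(γ) : Q] = 4 (equivalently, Q(γ) = Q(√190, √205))

Obviously Q(γ) ⊆ Q(√190, √205), and [Q(√190, √205):Q] = 4 (since 190, 205 are distinct squarefree integers > 1 with 38950 not a perfect square). To show equality we compute the minimal polynomial of γ. From γ = √190 + √205: γ^2 = 190 + 2√(38950) + 205 = 395 + 2√(38950), so γ^2 - 395 = 2√(38950); squaring, (γ^2 - 395)^2 = 4·38950, i.e. γ^4 - 790γ^2 + 156025 - 155800 = 0, i.e. γ^4 - 790γ^2 + 225 = 0. So γ is a root of x^4 - 790x^2 + 225. This polynomial is irreducible over Q: it has no rational root (each ±√190 ± √205 is irrational), and any factorization into two quadratics over Q would force √(38950) ∈ Q (pairing opposite roots) or √190, √205 ∈ Q (other pairings), all impossible. Hence [Q(γ):Q] = 4 = [Q(√190, √205):Q], so Q(γ) = Q(√190, √205).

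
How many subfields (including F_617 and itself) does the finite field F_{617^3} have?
F_{617^3} has 2 subfields

The subfields of F_{p^n} are exactly the fields F_{p^d} for d | n (each is the fixed field of the unique index-d subgroup of Gal(F_{p^n}/F_p) ≅ Z/nZ). The divisors of n = 3 are {1, 3}, giving 2 subfields: F_{617^1}, F_{617^3}.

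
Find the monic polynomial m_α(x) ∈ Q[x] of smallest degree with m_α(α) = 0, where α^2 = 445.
m_α(x) = x^2 - 445

α satisfies α^2 - 445 = 0, so x^2 - 445 annihilates α. Since d = 445 is squarefree and ≠ 1, it is not a perfect square in Q, so x^2 - 445 has no rational root and is therefore irreducible over Q (a degree-2 polynomial over a field is irreducible iff it has no root). Hence m_α(x) = x^2 - 445.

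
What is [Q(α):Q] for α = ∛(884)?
[Q(α):Q] = 3

The minimal polynomial of α is x^3 - 884, irreducible over Q since 884 is not a perfect cube (so x^3 - 884 has no rational root). Hence [Q(α):Q] = deg(m_α) = 3.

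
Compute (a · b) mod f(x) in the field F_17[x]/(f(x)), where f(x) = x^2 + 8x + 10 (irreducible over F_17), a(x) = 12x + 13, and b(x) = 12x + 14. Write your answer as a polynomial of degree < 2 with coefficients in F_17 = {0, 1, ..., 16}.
a · b ≡ 5x (mod f(x))

Multiply in F_17[x]: a(x)·b(x) = (12x + 13)·(12x + 14) = 8x^2 + x + 12. This has degree ≥ 2, so divide by f(x) over F_17: 8x^2 + x + 12 = (8)·(x^2 + 8x + 10) + (5x). Hence a·b ≡ 5x (mod f). (F_17[x]/(f) is a field with 17^2 = 289 elements since f is irreducible of degree 2.)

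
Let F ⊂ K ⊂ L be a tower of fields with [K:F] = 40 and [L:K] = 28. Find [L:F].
[L:F] = 1120

The tower law says that for any tower of field extensions F ⊂ K ⊂ L with finite degrees, [L:F] = [L:K] · [K:F]. Here this gives [L:F] = 28 · 40 = 1120.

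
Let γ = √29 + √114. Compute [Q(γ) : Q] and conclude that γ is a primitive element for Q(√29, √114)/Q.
[Q(γ) : Q] = 4 (equivalently, Q(γ) = Q(√29, √114))

Obviously Q(γ) ⊆ Q(√29, √114), and [Q(√29, √114):Q] = 4 (since 29, 114 are distinct squarefree integers > 1 with 3306 not a perfect square). To show equality we compute the minimal polynomial of γ. From γ = √29 + √114: γ^2 = 29 + 2√(3306) + 114 = 143 + 2√(3306), so γ^2 - 143 = 2√(3306); squaring, (γ^2 - 143)^2 = 4·3306, i.e. γ^4 - 286γ^2 + 20449 - 13224 = 0, i.e. γ^4 - 286γ^2 + 7225 = 0. So γ is a root of x^4 - 286x^2 + 7225. This polynomial is irreducible over Q: it has no rational root (each ±√29 ± √114 is irrational), and any factorization into two quadratics over Q would force √(3306) ∈ Q (pairing opposite roots) or √29, √114 ∈ Q (other pairings), all impossible. Hence [Q(γ):Q] = 4 = [Q(√29, √114):Q], so Q(γ) = Q(√29, √114).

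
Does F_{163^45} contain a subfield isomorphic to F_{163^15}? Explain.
Yes: F_{163^15} is a subfield of F_{163^45}

F_{p^m} embeds in F_{p^n} iff m | n (since F_{p^n} is the splitting field of x^(p^n) - x, and F_{p^m} ⊂ F_{p^n} forces p^n to be a power of p^m, i.e. m | n; conversely if m | n then every root of x^(p^m) - x is a root of x^(p^n) - x). Here 15 | 45 (since 45 = 3·15), so F_{163^15} is a subfield of F_{163^45}, and [F_{163^45} : F_{163^15}] = 45/15 = 3.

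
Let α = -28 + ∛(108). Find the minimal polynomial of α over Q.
m_α(x) = x^3 + 84x^2 + 2352x + 21844

Set β = α + 28 = ∛(108), so β^3 = 108. Then (α + 28)^3 - 108 = 0, i.e. α is a root of g(x) = (x + 28)^3 - 108 = x^3 + 84x^2 + 2352x + 21844. Since g(x) = h(x + 28) where h(x) = x^3 - 108, and h is irreducible over Q (because 108 is not a perfect cube, so h has no rational root, and a monic cubic with no rational root is irreducible), g is also irreducible (irreducibility is preserved under the substitution x → x + 28). Hence m_α(x) = x^3 + 84x^2 + 2352x + 21844.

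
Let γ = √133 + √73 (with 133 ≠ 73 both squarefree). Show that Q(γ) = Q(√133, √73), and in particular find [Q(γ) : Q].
[Q(γ) : Q] = 4 (equivalently, Q(γ) = Q(√133, √73))

Obviously Q(γ) ⊆ Q(√133, √73), and [Q(√133, √73):Q] = 4 (since 133, 73 are distinct squarefree integers > 1 with 9709 not a perfect square). To show equality we compute the minimal polynomial of γ. From γ = √133 + √73: γ^2 = 133 + 2√(9709) + 73 = 206 + 2√(9709), so γ^2 - 206 = 2√(9709); squaring, (γ^2 - 206)^2 = 4·9709, i.e. γ^4 - 412γ^2 + 42436 - 38836 = 0, i.e. γ^4 - 412γ^2 + 3600 = 0. So γ is a root of x^4 - 412x^2 + 3600. This polynomial is irreducible over Q: it has no rational root (each ±√133 ± √73 is irrational), and any factorization into two quadratics over Q would force √(9709) ∈ Q (pairing opposite roots) or √133, √73 ∈ Q (other pairings), all impossible. Hence [Q(γ):Q] = 4 = [Q(√133, √73):Q], so Q(γ) = Q(√133, √73).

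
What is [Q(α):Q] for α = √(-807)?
[Q(α):Q] = 2

[Q(α):Q] equals the degree of the minimal polynomial of α. Here α^2 = -807 and x^2 + 807 is irreducible (d = -807 is squarefree, ≠ 1, hence not a square), so deg(m_α) = 2. Thus [Q(α):Q] = 2.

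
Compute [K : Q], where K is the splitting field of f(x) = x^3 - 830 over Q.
[K : Q] = 6

The roots of x^3 - 830 are ∛830, ω∛830, ω^2∛830 where ω = e^(2πi/3) is a primitive cube root of unity, so K = Q(∛830, ω). Now [Q(∛830):Q] = 3 (since 830 is not a perfect cube, x^3 - 830 is irreducible) and [Q(ω):Q] = 2. Both 2 and 3 divide [K:Q], and [K:Q] ≤ 3·2 = 6, so [K:Q] = 6. (Equivalently: Q(∛830) ⊂ R but ω ∉ R, so [K : Q(∛830)] = 2.)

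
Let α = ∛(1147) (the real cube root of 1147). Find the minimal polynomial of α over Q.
m_α(x) = x^3 - 1147

α satisfies α^3 = 1147, so x^3 - 1147 annihilates α. By the rational root test, a rational root p/q (in lowest terms) of x^3 - 1147 would satisfy p^3 = 1147 q^3, forcing q = 1 and p^3 = 1147; but 1147 is not a perfect cube, contradiction. A monic cubic over Q with no rational root is irreducible (any nontrivial factorization would include a linear factor). Hence x^3 - 1147 is the minimal polynomial of α, and in particular [Q(α):Q] = 3.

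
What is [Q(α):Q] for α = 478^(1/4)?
[Q(α):Q] = 4

α is a root of x^4 - 478. By Eisenstein's criterion at the prime p = 2 (which divides the constant term 478 but p^2 = 4 does not, since 478 is squarefree), x^4 - 478 is irreducible over Q. Hence [Q(α):Q] = 4.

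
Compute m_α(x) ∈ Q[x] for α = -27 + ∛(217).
m_α(x) = x^3 + 81x^2 + 2187x + 19466

Set β = α + 27 = ∛(217), so β^3 = 217. Then (α + 27)^3 - 217 = 0, i.e. α is a root of g(x) = (x + 27)^3 - 217 = x^3 + 81x^2 + 2187x + 19466. Since g(x) = h(x + 27) where h(x) = x^3 - 217, and h is irreducible over Q (because 217 is not a perfect cube, so h has no rational root, and a monic cubic with no rational root is irreducible), g is also irreducible (irreducibility is preserved under the substitution x → x + 27). Hence m_α(x) = x^3 + 81x^2 + 2187x + 19466.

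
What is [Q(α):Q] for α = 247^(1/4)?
[Q(α):Q] = 4

α is a root of x^4 - 247. By Eisenstein's criterion at the prime p = 13 (which divides the constant term 247 but p^2 = 169 does not, since 247 is squarefree), x^4 - 247 is irreducible over Q. Hence [Q(α):Q] = 4.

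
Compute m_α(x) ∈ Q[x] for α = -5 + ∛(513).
m_α(x) = x^3 + 15x^2 + 75x - 388

Set β = α + 5 = ∛(513), so β^3 = 513. Then (α + 5)^3 - 513 = 0, i.e. α is a root of g(x) = (x + 5)^3 - 513 = x^3 + 15x^2 + 75x - 388. Since g(x) = h(x + 5) where h(x) = x^3 - 513, and h is irreducible over Q (because 513 is not a perfect cube, so h has no rational root, and a monic cubic with no rational root is irreducible), g is also irreducible (irreducibility is preserved under the substitution x → x + 5). Hence m_α(x) = x^3 + 15x^2 + 75x - 388.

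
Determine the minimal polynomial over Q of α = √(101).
m_α(x) = x^2 - 101

α satisfies α^2 - 101 = 0, so x^2 - 101 annihilates α. Since d = 101 is squarefree and ≠ 1, it is not a perfect square in Q, so x^2 - 101 has no rational root and is therefore irreducible over Q (a degree-2 polynomial over a field is irreducible iff it has no root). Hence m_α(x) = x^2 - 101.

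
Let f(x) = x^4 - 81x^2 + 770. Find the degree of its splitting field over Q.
[K : Q] = 4

Solving the quadratic in x^2: x^2 = (81 ± √(81^2 - 4·770))/2 = (81 ± √3481)/2 = (81 ± 59)/2, giving x^2 = 11 or x^2 = 70. So f(x) = (x^2 - 11)(x^2 - 70) and the roots of f are ±√11, ±√70. Hence the splitting field is K = Q(√11, √70). Since 11 and 70 are distinct squarefree integers > 1, their product 770 is not a perfect square, so √70 ∉ Q(√11). By the tower law [K:Q] = [Q(√11,√70):Q(√11)] · [Q(√11):Q] = 2 · 2 = 4.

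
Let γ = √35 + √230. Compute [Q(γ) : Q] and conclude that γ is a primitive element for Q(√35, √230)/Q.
[Q(γ) : Q] = 4 (equivalently, Q(γ) = Q(√35, √230))

Obviously Q(γ) ⊆ Q(√35, √230), and [Q(√35, √230):Q] = 4 (since 35, 230 are distinct squarefree integers > 1 with 8050 not a perfect square). To show equality we compute the minimal polynomial of γ. From γ = √35 + √230: γ^2 = 35 + 2√(8050) + 230 = 265 + 2√(8050), so γ^2 - 265 = 2√(8050); squaring, (γ^2 - 265)^2 = 4·8050, i.e. γ^4 - 530γ^2 + 70225 - 32200 = 0, i.e. γ^4 - 530γ^2 + 38025 = 0. So γ is a root of x^4 - 530x^2 + 38025. This polynomial is irreducible over Q: it has no rational root (each ±√35 ± √230 is irrational), and any factorization into two quadratics over Q would force √(8050) ∈ Q (pairing opposite roots) or √35, √230 ∈ Q (other pairings), all impossible. Hence [Q(γ):Q] = 4 = [Q(√35, √230):Q], so Q(γ) = Q(√35, √230).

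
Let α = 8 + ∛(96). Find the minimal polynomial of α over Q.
m_α(x) = x^3 - 24x^2 + 192x - 608

Set β = α - 8 = ∛(96), so β^3 = 96. Then (α - 8)^3 - 96 = 0, i.e. α is a root of g(x) = (x - 8)^3 - 96 = x^3 - 24x^2 + 192x - 608. Since g(x) = h(x - 8) where h(x) = x^3 - 96, and h is irreducible over Q (because 96 is not a perfect cube, so h has no rational root, and a monic cubic with no rational root is irreducible), g is also irreducible (irreducibility is preserved under the substitution x → x - 8). Hence m_α(x) = x^3 - 24x^2 + 192x - 608.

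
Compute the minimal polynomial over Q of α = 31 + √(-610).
m_α(x) = x^2 - 62x + 1571

From α - 31 = √(-610), squaring gives (α - 31)^2 = -610, i.e. α^2 - 62α + 961 = -610, so α^2 - 62α + 1571 = 0. The discriminant of x^2 - 62x + 1571 is (-62)^2 - 4·(1571) = 3844 - 6284 = -2440, and 4·(-610) is not a perfect square in Q since -610 is squarefree and ≠ 1. Hence x^2 - 62x + 1571 is irreducible over Q and is the minimal polynomial of α.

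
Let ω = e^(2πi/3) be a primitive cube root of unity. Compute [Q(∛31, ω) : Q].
[Q(∛31, ω) : Q] = 6

[Q(∛31):Q] = 3 (min poly x^3 - 31, irreducible since 31 is not a perfect cube). [Q(ω):Q] = 2 (min poly x^2 + x + 1). Since Q(∛31) ⊂ R and ω ∉ R, we have ω ∉ Q(∛31), so x^2 + x + 1 remains irreducible over Q(∛31) and [Q(∛31, ω) : Q(∛31)] = 2. By the tower law, [Q(∛31, ω) : Q] = 3 · 2 = 6. (In fact Q(∛31, ω) is the splitting field of x^3 - 31 over Q.)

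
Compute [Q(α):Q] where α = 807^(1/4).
[Q(α):Q] = 4

α is a root of x^4 - 807. By Eisenstein's criterion at the prime p = 3 (which divides the constant term 807 but p^2 = 9 does not, since 807 is squarefree), x^4 - 807 is irreducible over Q. Hence [Q(α):Q] = 4.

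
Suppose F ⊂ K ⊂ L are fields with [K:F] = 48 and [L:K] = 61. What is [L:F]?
[L:F] = 2928

The tower law says that for any tower of field extensions F ⊂ K ⊂ L with finite degrees, [L:F] = [L:K] · [K:F]. Here this gives [L:F] = 61 · 48 = 2928.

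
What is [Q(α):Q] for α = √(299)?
[Q(α):Q] = 2

[Q(α):Q] equals the degree of the minimal polynomial of α. Here α^2 = 299 and x^2 - 299 is irreducible (d = 299 is squarefree, ≠ 1, hence not a square), so deg(m_α) = 2. Thus [Q(α):Q] = 2.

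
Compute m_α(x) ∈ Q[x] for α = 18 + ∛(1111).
m_α(x) = x^3 - 54x^2 + 972x - 6943

Set β = α - 18 = ∛(1111), so β^3 = 1111. Then (α - 18)^3 - 1111 = 0, i.e. α is a root of g(x) = (x - 18)^3 - 1111 = x^3 - 54x^2 + 972x - 6943. Since g(x) = h(x - 18) where h(x) = x^3 - 1111, and h is irreducible over Q (because 1111 is not a perfect cube, so h has no rational root, and a monic cubic with no rational root is irreducible), g is also irreducible (irreducibility is preserved under the substitution x → x - 18). Hence m_α(x) = x^3 - 54x^2 + 972x - 6943.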